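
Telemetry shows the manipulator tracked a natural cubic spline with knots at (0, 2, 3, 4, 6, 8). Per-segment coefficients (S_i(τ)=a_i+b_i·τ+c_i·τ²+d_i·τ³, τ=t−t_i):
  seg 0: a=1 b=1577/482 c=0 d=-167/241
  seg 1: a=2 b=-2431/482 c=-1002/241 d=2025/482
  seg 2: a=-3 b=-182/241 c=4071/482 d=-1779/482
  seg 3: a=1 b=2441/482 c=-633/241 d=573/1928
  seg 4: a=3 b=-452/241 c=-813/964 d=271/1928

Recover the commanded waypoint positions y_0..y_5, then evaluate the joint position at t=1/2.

y_0 = S_0(0) = a_0 = 1
y_1 = S_1(0) = a_1 = 2
y_2 = S_2(0) = a_2 = -3
y_3 = S_3(0) = a_3 = 1
y_4 = S_4(0) = a_4 = 3
y_5 = S_4(2) = -3
t_q=1/2 is in segment 0 (τ=1/2); S_0(τ)=4915/1928

y_0=1 y_1=2 y_2=-3 y_3=1 y_4=3 y_5=-3
S(1/2) = 4915/1928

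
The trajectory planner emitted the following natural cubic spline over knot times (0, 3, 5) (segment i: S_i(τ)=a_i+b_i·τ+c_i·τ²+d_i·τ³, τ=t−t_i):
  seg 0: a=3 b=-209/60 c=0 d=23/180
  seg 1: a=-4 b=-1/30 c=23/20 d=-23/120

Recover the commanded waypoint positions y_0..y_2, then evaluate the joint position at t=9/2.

y_0=3 y_1=-4 y_2=-1
S(9/2) = -135/64

y_0 = S_0(0) = a_0 = 3
y_1 = S_1(0) = a_1 = -4
y_2 = S_1(2) = -1
t_q=9/2 is in segment 1 (τ=3/2); S_1(τ)=-135/64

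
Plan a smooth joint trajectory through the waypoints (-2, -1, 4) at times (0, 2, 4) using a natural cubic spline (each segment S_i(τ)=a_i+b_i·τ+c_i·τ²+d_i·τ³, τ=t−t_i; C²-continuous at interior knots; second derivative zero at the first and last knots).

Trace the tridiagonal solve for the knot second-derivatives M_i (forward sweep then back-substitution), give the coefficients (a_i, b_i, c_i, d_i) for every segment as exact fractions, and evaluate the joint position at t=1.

  seg 0: a=-2 b=0 c=0 d=1/8
  seg 1: a=-1 b=3/2 c=3/4 d=-1/8
S(1) = -15/8

Δ: Δ0=1/2, Δ1=5/2
row 1: diag=8, rhs=12; c'=1/4, d'=3/2
back: M1=3/2
M: M0=0, M1=3/2, M2=0
seg 0: a=-2, c=M0/2=0, d=(M1−M0)/(6·2)=1/8, b=Δ0−h0·(2M0+M1)/6=0
seg 1: a=-1, c=M1/2=3/4, d=(M2−M1)/(6·2)=-1/8, b=Δ1−h1·(2M1+M2)/6=3/2
t_q=1 → seg 0, τ=1; S=-2+0·τ+0·τ²+1/8·τ³=-15/8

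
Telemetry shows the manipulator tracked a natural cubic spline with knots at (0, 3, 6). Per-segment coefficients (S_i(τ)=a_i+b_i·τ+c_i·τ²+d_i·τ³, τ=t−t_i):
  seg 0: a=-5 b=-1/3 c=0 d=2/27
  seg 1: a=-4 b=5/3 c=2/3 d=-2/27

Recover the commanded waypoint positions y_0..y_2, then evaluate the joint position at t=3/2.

y_0=-5 y_1=-4 y_2=5
S(3/2) = -21/4

y_0 = S_0(0) = a_0 = -5
y_1 = S_1(0) = a_1 = -4
y_2 = S_1(3) = 5
t_q=3/2 is in segment 0 (τ=3/2); S_0(τ)=-21/4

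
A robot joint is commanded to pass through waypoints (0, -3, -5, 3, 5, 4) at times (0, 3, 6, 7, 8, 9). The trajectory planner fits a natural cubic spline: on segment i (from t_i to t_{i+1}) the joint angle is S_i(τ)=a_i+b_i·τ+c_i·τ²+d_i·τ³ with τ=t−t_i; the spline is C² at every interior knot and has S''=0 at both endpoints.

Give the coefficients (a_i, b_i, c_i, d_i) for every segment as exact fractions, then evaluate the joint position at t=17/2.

Δ: Δ0=-1, Δ1=-2/3, Δ2=8, Δ3=2, Δ4=-1
row 1: diag=12, rhs=2; c'=1/4, d'=1/6
row 2: denom=8−3·1/4=29/4; d'=(52−3·1/6)/(29/4)=206/29
row 3: denom=4−1·4/29=112/29; d'=(-36−1·206/29)/(112/29)=-625/56
row 4: denom=4−1·29/112=419/112; d'=(-18−1·-625/56)/(419/112)=-766/419
back: M4=-766/419
back: M3=-625/56−29/112·-766/419=-4478/419
back: M2=206/29−4/29·-4478/419=3594/419
back: M1=1/6−1/4·3594/419=-2486/1257
M: M0=0, M1=-2486/1257, M2=3594/419, M3=-4478/419, M4=-766/419, M5=0
seg 0: a=0, c=M0/2=0, d=(M1−M0)/(6·3)=-1243/11313, b=Δ0−h0·(2M0+M1)/6=-14/1257
seg 1: a=-3, c=M1/2=-1243/1257, d=(M2−M1)/(6·3)=6634/11313, b=Δ1−h1·(2M1+M2)/6=-3743/1257
seg 2: a=-5, c=M2/2=1797/419, d=(M3−M2)/(6·1)=-4036/1257, b=Δ2−h2·(2M2+M3)/6=8701/1257
seg 3: a=3, c=M3/2=-2239/419, d=(M4−M3)/(6·1)=1856/1257, b=Δ3−h3·(2M3+M4)/6=7375/1257
seg 4: a=5, c=M4/2=-383/419, d=(M5−M4)/(6·1)=383/1257, b=Δ4−h4·(2M4+M5)/6=-491/1257
t_q=17/2 → seg 4, τ=1/2; S=5+-491/1257·τ+-383/419·τ²+383/1257·τ³=15467/3352

  seg 0: a=0 b=-14/1257 c=0 d=-1243/11313
  seg 1: a=-3 b=-3743/1257 c=-1243/1257 d=6634/11313
  seg 2: a=-5 b=8701/1257 c=1797/419 d=-4036/1257
  seg 3: a=3 b=7375/1257 c=-2239/419 d=1856/1257
  seg 4: a=5 b=-491/1257 c=-383/419 d=383/1257
S(17/2) = 15467/3352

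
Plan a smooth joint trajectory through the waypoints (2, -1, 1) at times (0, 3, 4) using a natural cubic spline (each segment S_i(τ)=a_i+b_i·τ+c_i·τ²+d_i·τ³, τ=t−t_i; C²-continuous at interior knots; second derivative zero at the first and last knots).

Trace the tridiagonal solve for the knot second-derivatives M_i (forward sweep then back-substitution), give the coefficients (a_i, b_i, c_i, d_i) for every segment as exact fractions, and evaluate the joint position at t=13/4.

Δ: Δ0=-1, Δ1=2
row 1: diag=8, rhs=18; c'=1/8, d'=9/4
back: M1=9/4
M: M0=0, M1=9/4, M2=0
seg 0: a=2, c=M0/2=0, d=(M1−M0)/(6·3)=1/8, b=Δ0−h0·(2M0+M1)/6=-17/8
seg 1: a=-1, c=M1/2=9/8, d=(M2−M1)/(6·1)=-3/8, b=Δ1−h1·(2M1+M2)/6=5/4
t_q=13/4 → seg 1, τ=1/4; S=-1+5/4·τ+9/8·τ²+-3/8·τ³=-319/512

  seg 0: a=2 b=-17/8 c=0 d=1/8
  seg 1: a=-1 b=5/4 c=9/8 d=-3/8
S(13/4) = -319/512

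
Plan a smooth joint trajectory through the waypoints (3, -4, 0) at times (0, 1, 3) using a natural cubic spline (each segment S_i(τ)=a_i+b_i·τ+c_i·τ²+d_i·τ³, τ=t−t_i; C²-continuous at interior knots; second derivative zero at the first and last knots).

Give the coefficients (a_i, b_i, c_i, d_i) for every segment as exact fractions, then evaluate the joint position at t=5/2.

  seg 0: a=3 b=-17/2 c=0 d=3/2
  seg 1: a=-4 b=-4 c=9/2 d=-3/4
S(5/2) = -77/32

Δ: Δ0=-7, Δ1=2
row 1: diag=6, rhs=54; c'=1/3, d'=9
back: M1=9
M: M0=0, M1=9, M2=0
seg 0: a=3, c=M0/2=0, d=(M1−M0)/(6·1)=3/2, b=Δ0−h0·(2M0+M1)/6=-17/2
seg 1: a=-4, c=M1/2=9/2, d=(M2−M1)/(6·2)=-3/4, b=Δ1−h1·(2M1+M2)/6=-4
t_q=5/2 → seg 1, τ=3/2; S=-4+-4·τ+9/2·τ²+-3/4·τ³=-77/32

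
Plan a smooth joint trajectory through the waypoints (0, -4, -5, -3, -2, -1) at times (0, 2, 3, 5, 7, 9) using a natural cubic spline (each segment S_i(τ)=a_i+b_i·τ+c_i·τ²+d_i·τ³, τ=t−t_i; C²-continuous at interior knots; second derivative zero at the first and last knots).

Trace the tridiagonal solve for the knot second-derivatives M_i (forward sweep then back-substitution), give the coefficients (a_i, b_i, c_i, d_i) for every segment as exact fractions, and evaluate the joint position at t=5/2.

  seg 0: a=0 b=-1054/477 c=0 d=25/477
  seg 1: a=-4 b=-754/477 c=50/159 d=127/477
  seg 2: a=-5 b=-73/477 c=59/53 d=-128/477
  seg 3: a=-3 b=515/477 c=-79/159 d=395/3816
  seg 4: a=-2 b=319/954 c=79/636 d=-79/3816
S(5/2) = -5951/1272

Δ: Δ0=-2, Δ1=-1, Δ2=1, Δ3=1/2, Δ4=1/2
row 1: diag=6, rhs=6; c'=1/6, d'=1
row 2: denom=6−1·1/6=35/6; d'=(12−1·1)/(35/6)=66/35
row 3: denom=8−2·12/35=256/35; d'=(-3−2·66/35)/(256/35)=-237/256
row 4: denom=8−2·35/128=477/64; d'=(0−2·-237/256)/(477/64)=79/318
back: M4=79/318
back: M3=-237/256−35/128·79/318=-158/159
back: M2=66/35−12/35·-158/159=118/53
back: M1=1−1/6·118/53=100/159
M: M0=0, M1=100/159, M2=118/53, M3=-158/159, M4=79/318, M5=0
seg 0: a=0, c=M0/2=0, d=(M1−M0)/(6·2)=25/477, b=Δ0−h0·(2M0+M1)/6=-1054/477
seg 1: a=-4, c=M1/2=50/159, d=(M2−M1)/(6·1)=127/477, b=Δ1−h1·(2M1+M2)/6=-754/477
seg 2: a=-5, c=M2/2=59/53, d=(M3−M2)/(6·2)=-128/477, b=Δ2−h2·(2M2+M3)/6=-73/477
seg 3: a=-3, c=M3/2=-79/159, d=(M4−M3)/(6·2)=395/3816, b=Δ3−h3·(2M3+M4)/6=515/477
seg 4: a=-2, c=M4/2=79/636, d=(M5−M4)/(6·2)=-79/3816, b=Δ4−h4·(2M4+M5)/6=319/954
t_q=5/2 → seg 1, τ=1/2; S=-4+-754/477·τ+50/159·τ²+127/477·τ³=-5951/1272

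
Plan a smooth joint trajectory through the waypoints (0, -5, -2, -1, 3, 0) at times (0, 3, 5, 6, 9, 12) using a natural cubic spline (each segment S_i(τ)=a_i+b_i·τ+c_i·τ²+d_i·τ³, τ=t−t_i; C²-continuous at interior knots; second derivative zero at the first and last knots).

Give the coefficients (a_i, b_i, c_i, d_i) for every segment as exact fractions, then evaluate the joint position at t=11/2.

Δ: Δ0=-5/3, Δ1=3/2, Δ2=1, Δ3=4/3, Δ4=-1
row 1: diag=10, rhs=19; c'=1/5, d'=19/10
row 2: denom=6−2·1/5=28/5; d'=(-3−2·19/10)/(28/5)=-17/14
row 3: denom=8−1·5/28=219/28; d'=(2−1·-17/14)/(219/28)=30/73
row 4: denom=12−3·28/73=792/73; d'=(-14−3·30/73)/(792/73)=-139/99
back: M4=-139/99
back: M3=30/73−28/73·-139/99=94/99
back: M2=-17/14−5/28·94/99=-137/99
back: M1=19/10−1/5·-137/99=431/198
M: M0=0, M1=431/198, M2=-137/99, M3=94/99, M4=-139/99, M5=0
seg 0: a=0, c=M0/2=0, d=(M1−M0)/(6·3)=431/3564, b=Δ0−h0·(2M0+M1)/6=-1091/396
seg 1: a=-5, c=M1/2=431/396, d=(M2−M1)/(6·2)=-235/792, b=Δ1−h1·(2M1+M2)/6=101/198
seg 2: a=-2, c=M2/2=-137/198, d=(M3−M2)/(6·1)=7/18, b=Δ2−h2·(2M2+M3)/6=43/33
seg 3: a=-1, c=M3/2=47/99, d=(M4−M3)/(6·3)=-233/1782, b=Δ3−h3·(2M3+M4)/6=215/198
seg 4: a=3, c=M4/2=-139/198, d=(M5−M4)/(6·3)=139/1782, b=Δ4−h4·(2M4+M5)/6=40/99
t_q=11/2 → seg 2, τ=1/2; S=-2+43/33·τ+-137/198·τ²+7/18·τ³=-2333/1584

  seg 0: a=0 b=-1091/396 c=0 d=431/3564
  seg 1: a=-5 b=101/198 c=431/396 d=-235/792
  seg 2: a=-2 b=43/33 c=-137/198 d=7/18
  seg 3: a=-1 b=215/198 c=47/99 d=-233/1782
  seg 4: a=3 b=40/99 c=-139/198 d=139/1782
S(11/2) = -2333/1584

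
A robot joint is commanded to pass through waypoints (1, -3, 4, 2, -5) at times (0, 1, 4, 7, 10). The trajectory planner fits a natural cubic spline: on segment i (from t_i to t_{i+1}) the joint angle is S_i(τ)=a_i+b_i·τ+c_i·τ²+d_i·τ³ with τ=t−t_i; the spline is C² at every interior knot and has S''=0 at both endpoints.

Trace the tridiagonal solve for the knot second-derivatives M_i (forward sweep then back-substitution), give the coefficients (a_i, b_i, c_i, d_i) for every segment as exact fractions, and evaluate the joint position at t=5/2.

  seg 0: a=1 b=-403/81 c=0 d=79/81
  seg 1: a=-3 b=-166/81 c=79/27 d=-356/729
  seg 2: a=4 b=188/81 c=-119/81 d=115/729
  seg 3: a=2 b=-181/81 c=-4/81 d=4/729
S(5/2) = -41/36

Δ: Δ0=-4, Δ1=7/3, Δ2=-2/3, Δ3=-7/3
row 1: diag=8, rhs=38; c'=3/8, d'=19/4
row 2: denom=12−3·3/8=87/8; d'=(-18−3·19/4)/(87/8)=-86/29
row 3: denom=12−3·8/29=324/29; d'=(-10−3·-86/29)/(324/29)=-8/81
back: M3=-8/81
back: M2=-86/29−8/29·-8/81=-238/81
back: M1=19/4−3/8·-238/81=158/27
M: M0=0, M1=158/27, M2=-238/81, M3=-8/81, M4=0
seg 0: a=1, c=M0/2=0, d=(M1−M0)/(6·1)=79/81, b=Δ0−h0·(2M0+M1)/6=-403/81
seg 1: a=-3, c=M1/2=79/27, d=(M2−M1)/(6·3)=-356/729, b=Δ1−h1·(2M1+M2)/6=-166/81
seg 2: a=4, c=M2/2=-119/81, d=(M3−M2)/(6·3)=115/729, b=Δ2−h2·(2M2+M3)/6=188/81
seg 3: a=2, c=M3/2=-4/81, d=(M4−M3)/(6·3)=4/729, b=Δ3−h3·(2M3+M4)/6=-181/81
t_q=5/2 → seg 1, τ=3/2; S=-3+-166/81·τ+79/27·τ²+-356/729·τ³=-41/36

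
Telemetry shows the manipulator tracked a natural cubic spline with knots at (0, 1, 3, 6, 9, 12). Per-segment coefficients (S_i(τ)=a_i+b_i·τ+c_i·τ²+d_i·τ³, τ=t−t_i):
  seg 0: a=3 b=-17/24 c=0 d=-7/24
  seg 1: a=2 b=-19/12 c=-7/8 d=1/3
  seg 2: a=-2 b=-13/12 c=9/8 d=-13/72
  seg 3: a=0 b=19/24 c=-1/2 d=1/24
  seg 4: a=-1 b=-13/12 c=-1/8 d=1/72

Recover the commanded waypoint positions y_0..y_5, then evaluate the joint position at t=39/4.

y_0=3 y_1=2 y_2=-2 y_3=0 y_4=-1 y_5=-5
S(39/4) = -961/512

y_0 = S_0(0) = a_0 = 3
y_1 = S_1(0) = a_1 = 2
y_2 = S_2(0) = a_2 = -2
y_3 = S_3(0) = a_3 = 0
y_4 = S_4(0) = a_4 = -1
y_5 = S_4(3) = -5
t_q=39/4 is in segment 4 (τ=3/4); S_4(τ)=-961/512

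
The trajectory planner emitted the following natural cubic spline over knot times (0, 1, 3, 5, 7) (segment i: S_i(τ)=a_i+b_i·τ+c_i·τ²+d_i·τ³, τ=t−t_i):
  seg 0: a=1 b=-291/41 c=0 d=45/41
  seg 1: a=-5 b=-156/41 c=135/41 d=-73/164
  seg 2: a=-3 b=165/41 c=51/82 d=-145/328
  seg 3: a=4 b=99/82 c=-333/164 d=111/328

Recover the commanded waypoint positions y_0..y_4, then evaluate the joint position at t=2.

y_0 = S_0(0) = a_0 = 1
y_1 = S_1(0) = a_1 = -5
y_2 = S_2(0) = a_2 = -3
y_3 = S_3(0) = a_3 = 4
y_4 = S_3(2) = 1
t_q=2 is in segment 1 (τ=1); S_1(τ)=-977/164

y_0=1 y_1=-5 y_2=-3 y_3=4 y_4=1
S(2) = -977/164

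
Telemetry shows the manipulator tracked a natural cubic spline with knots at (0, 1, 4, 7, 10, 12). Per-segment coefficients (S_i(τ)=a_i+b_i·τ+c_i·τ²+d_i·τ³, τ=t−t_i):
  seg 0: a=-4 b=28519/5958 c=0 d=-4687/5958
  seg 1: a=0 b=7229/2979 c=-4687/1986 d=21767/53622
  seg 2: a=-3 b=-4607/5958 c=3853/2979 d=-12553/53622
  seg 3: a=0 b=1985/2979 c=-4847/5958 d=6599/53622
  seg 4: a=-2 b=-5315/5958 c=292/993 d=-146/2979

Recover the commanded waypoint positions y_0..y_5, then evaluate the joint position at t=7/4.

y_0 = S_0(0) = a_0 = -4
y_1 = S_1(0) = a_1 = 0
y_2 = S_2(0) = a_2 = -3
y_3 = S_3(0) = a_3 = 0
y_4 = S_4(0) = a_4 = -2
y_5 = S_4(2) = -3
t_q=7/4 is in segment 1 (τ=3/4); S_1(τ)=28121/42368

y_0=-4 y_1=0 y_2=-3 y_3=0 y_4=-2 y_5=-3
S(7/4) = 28121/42368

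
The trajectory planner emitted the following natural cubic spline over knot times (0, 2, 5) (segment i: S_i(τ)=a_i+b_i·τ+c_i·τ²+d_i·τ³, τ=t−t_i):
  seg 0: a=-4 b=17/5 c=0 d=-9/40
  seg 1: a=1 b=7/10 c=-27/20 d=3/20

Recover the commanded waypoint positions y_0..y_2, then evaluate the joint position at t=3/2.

y_0 = S_0(0) = a_0 = -4
y_1 = S_1(0) = a_1 = 1
y_2 = S_1(3) = -5
t_q=3/2 is in segment 0 (τ=3/2); S_0(τ)=109/320

y_0=-4 y_1=1 y_2=-5
S(3/2) = 109/320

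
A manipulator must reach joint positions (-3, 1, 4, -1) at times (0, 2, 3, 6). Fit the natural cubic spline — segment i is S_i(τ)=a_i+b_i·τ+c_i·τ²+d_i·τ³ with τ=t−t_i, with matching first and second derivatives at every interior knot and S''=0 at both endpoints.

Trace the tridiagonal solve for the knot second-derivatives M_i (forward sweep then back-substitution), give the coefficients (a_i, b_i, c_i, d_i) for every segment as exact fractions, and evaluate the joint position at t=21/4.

Δ: Δ0=2, Δ1=3, Δ2=-5/3
row 1: diag=6, rhs=6; c'=1/6, d'=1
row 2: denom=8−1·1/6=47/6; d'=(-28−1·1)/(47/6)=-174/47
back: M2=-174/47
back: M1=1−1/6·-174/47=76/47
M: M0=0, M1=76/47, M2=-174/47, M3=0
seg 0: a=-3, c=M0/2=0, d=(M1−M0)/(6·2)=19/141, b=Δ0−h0·(2M0+M1)/6=206/141
seg 1: a=1, c=M1/2=38/47, d=(M2−M1)/(6·1)=-125/141, b=Δ1−h1·(2M1+M2)/6=434/141
seg 2: a=4, c=M2/2=-87/47, d=(M3−M2)/(6·3)=29/141, b=Δ2−h2·(2M2+M3)/6=287/141
t_q=21/4 → seg 2, τ=9/4; S=4+287/141·τ+-87/47·τ²+29/141·τ³=4667/3008

  seg 0: a=-3 b=206/141 c=0 d=19/141
  seg 1: a=1 b=434/141 c=38/47 d=-125/141
  seg 2: a=4 b=287/141 c=-87/47 d=29/141
S(21/4) = 4667/3008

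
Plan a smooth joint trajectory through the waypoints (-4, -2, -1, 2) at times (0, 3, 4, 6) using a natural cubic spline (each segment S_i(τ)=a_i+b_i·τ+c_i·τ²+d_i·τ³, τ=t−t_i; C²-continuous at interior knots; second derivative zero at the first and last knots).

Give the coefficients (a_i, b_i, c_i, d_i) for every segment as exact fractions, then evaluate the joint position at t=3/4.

Δ: Δ0=2/3, Δ1=1, Δ2=3/2
row 1: diag=8, rhs=2; c'=1/8, d'=1/4
row 2: denom=6−1·1/8=47/8; d'=(3−1·1/4)/(47/8)=22/47
back: M2=22/47
back: M1=1/4−1/8·22/47=9/47
M: M0=0, M1=9/47, M2=22/47, M3=0
seg 0: a=-4, c=M0/2=0, d=(M1−M0)/(6·3)=1/94, b=Δ0−h0·(2M0+M1)/6=161/282
seg 1: a=-2, c=M1/2=9/94, d=(M2−M1)/(6·1)=13/282, b=Δ1−h1·(2M1+M2)/6=121/141
seg 2: a=-1, c=M2/2=11/47, d=(M3−M2)/(6·2)=-11/282, b=Δ2−h2·(2M2+M3)/6=335/282
t_q=3/4 → seg 0, τ=3/4; S=-4+161/282·τ+0·τ²+1/94·τ³=-21461/6016

  seg 0: a=-4 b=161/282 c=0 d=1/94
  seg 1: a=-2 b=121/141 c=9/94 d=13/282
  seg 2: a=-1 b=335/282 c=11/47 d=-11/282
S(3/4) = -21461/6016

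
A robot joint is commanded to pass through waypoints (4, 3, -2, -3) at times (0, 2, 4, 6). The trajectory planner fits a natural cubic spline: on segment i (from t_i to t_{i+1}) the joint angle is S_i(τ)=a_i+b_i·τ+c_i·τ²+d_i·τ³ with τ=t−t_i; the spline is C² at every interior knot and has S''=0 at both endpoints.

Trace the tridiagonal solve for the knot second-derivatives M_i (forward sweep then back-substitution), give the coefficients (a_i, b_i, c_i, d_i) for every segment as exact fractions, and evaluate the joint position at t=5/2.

Δ: Δ0=-1/2, Δ1=-5/2, Δ2=-1/2
row 1: diag=8, rhs=-12; c'=1/4, d'=-3/2
row 2: denom=8−2·1/4=15/2; d'=(12−2·-3/2)/(15/2)=2
back: M2=2
back: M1=-3/2−1/4·2=-2
M: M0=0, M1=-2, M2=2, M3=0
seg 0: a=4, c=M0/2=0, d=(M1−M0)/(6·2)=-1/6, b=Δ0−h0·(2M0+M1)/6=1/6
seg 1: a=3, c=M1/2=-1, d=(M2−M1)/(6·2)=1/3, b=Δ1−h1·(2M1+M2)/6=-11/6
seg 2: a=-2, c=M2/2=1, d=(M3−M2)/(6·2)=-1/6, b=Δ2−h2·(2M2+M3)/6=-11/6
t_q=5/2 → seg 1, τ=1/2; S=3+-11/6·τ+-1·τ²+1/3·τ³=15/8

  seg 0: a=4 b=1/6 c=0 d=-1/6
  seg 1: a=3 b=-11/6 c=-1 d=1/3
  seg 2: a=-2 b=-11/6 c=1 d=-1/6
S(5/2) = 15/8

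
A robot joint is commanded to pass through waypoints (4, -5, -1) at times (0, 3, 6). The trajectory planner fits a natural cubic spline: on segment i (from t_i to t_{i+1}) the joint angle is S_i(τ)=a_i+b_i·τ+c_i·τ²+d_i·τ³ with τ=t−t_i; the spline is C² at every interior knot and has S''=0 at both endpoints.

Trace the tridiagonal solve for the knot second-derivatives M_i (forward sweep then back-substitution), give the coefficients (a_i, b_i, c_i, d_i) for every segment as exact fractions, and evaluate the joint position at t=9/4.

Δ: Δ0=-3, Δ1=4/3
row 1: diag=12, rhs=26; c'=1/4, d'=13/6
back: M1=13/6
M: M0=0, M1=13/6, M2=0
seg 0: a=4, c=M0/2=0, d=(M1−M0)/(6·3)=13/108, b=Δ0−h0·(2M0+M1)/6=-49/12
seg 1: a=-5, c=M1/2=13/12, d=(M2−M1)/(6·3)=-13/108, b=Δ1−h1·(2M1+M2)/6=-5/6
t_q=9/4 → seg 0, τ=9/4; S=4+-49/12·τ+0·τ²+13/108·τ³=-977/256

  seg 0: a=4 b=-49/12 c=0 d=13/108
  seg 1: a=-5 b=-5/6 c=13/12 d=-13/108
S(9/4) = -977/256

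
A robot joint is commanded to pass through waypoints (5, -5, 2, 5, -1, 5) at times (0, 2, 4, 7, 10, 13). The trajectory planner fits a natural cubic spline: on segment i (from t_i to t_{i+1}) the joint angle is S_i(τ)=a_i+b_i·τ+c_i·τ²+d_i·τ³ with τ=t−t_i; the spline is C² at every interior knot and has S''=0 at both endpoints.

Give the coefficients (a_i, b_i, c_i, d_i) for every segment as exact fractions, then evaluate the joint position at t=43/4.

Δ: Δ0=-5, Δ1=7/2, Δ2=1, Δ3=-2, Δ4=2
row 1: diag=8, rhs=51; c'=1/4, d'=51/8
row 2: denom=10−2·1/4=19/2; d'=(-15−2·51/8)/(19/2)=-111/38
row 3: denom=12−3·6/19=210/19; d'=(-18−3·-111/38)/(210/19)=-117/140
row 4: denom=12−3·19/70=783/70; d'=(24−3·-117/140)/(783/70)=1237/522
back: M4=1237/522
back: M3=-117/140−19/70·1237/522=-386/261
back: M2=-111/38−6/19·-386/261=-427/174
back: M1=51/8−1/4·-427/174=608/87
M: M0=0, M1=608/87, M2=-427/174, M3=-386/261, M4=1237/522, M5=0
seg 0: a=5, c=M0/2=0, d=(M1−M0)/(6·2)=152/261, b=Δ0−h0·(2M0+M1)/6=-1913/261
seg 1: a=-5, c=M1/2=304/87, d=(M2−M1)/(6·2)=-1643/2088, b=Δ1−h1·(2M1+M2)/6=-89/261
seg 2: a=2, c=M2/2=-427/348, d=(M3−M2)/(6·3)=509/9396, b=Δ2−h2·(2M2+M3)/6=2189/522
seg 3: a=5, c=M3/2=-193/261, d=(M4−M3)/(6·3)=2009/9396, b=Δ3−h3·(2M3+M4)/6=-1781/1044
seg 4: a=-1, c=M4/2=1237/1044, d=(M5−M4)/(6·3)=-1237/9396, b=Δ4−h4·(2M4+M5)/6=-193/522
t_q=43/4 → seg 4, τ=3/4; S=-1+-193/522·τ+1237/1044·τ²+-1237/9396·τ³=-4947/7424

  seg 0: a=5 b=-1913/261 c=0 d=152/261
  seg 1: a=-5 b=-89/261 c=304/87 d=-1643/2088
  seg 2: a=2 b=2189/522 c=-427/348 d=509/9396
  seg 3: a=5 b=-1781/1044 c=-193/261 d=2009/9396
  seg 4: a=-1 b=-193/522 c=1237/1044 d=-1237/9396
S(43/4) = -4947/7424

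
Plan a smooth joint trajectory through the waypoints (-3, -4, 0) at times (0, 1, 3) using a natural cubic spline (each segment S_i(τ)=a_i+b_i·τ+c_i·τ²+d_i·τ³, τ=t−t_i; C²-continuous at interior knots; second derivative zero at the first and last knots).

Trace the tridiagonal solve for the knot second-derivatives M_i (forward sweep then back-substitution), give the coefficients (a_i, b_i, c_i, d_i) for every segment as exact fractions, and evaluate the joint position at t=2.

  seg 0: a=-3 b=-3/2 c=0 d=1/2
  seg 1: a=-4 b=0 c=3/2 d=-1/4
S(2) = -11/4

Δ: Δ0=-1, Δ1=2
row 1: diag=6, rhs=18; c'=1/3, d'=3
back: M1=3
M: M0=0, M1=3, M2=0
seg 0: a=-3, c=M0/2=0, d=(M1−M0)/(6·1)=1/2, b=Δ0−h0·(2M0+M1)/6=-3/2
seg 1: a=-4, c=M1/2=3/2, d=(M2−M1)/(6·2)=-1/4, b=Δ1−h1·(2M1+M2)/6=0
t_q=2 → seg 1, τ=1; S=-4+0·τ+3/2·τ²+-1/4·τ³=-11/4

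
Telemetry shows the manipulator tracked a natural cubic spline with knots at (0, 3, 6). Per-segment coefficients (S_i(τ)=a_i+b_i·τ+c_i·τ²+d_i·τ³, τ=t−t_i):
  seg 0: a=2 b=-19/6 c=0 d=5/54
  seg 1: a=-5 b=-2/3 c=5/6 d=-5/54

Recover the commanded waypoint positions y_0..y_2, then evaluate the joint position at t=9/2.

y_0 = S_0(0) = a_0 = 2
y_1 = S_1(0) = a_1 = -5
y_2 = S_1(3) = -2
t_q=9/2 is in segment 1 (τ=3/2); S_1(τ)=-71/16

y_0=2 y_1=-5 y_2=-2
S(9/2) = -71/16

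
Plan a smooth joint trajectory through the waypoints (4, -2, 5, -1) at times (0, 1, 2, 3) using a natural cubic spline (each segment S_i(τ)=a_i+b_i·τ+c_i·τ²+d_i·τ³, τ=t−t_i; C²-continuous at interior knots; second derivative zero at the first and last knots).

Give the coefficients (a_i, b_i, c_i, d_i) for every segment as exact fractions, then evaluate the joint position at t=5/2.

Δ: Δ0=-6, Δ1=7, Δ2=-6
row 1: diag=4, rhs=78; c'=1/4, d'=39/2
row 2: denom=4−1·1/4=15/4; d'=(-78−1·39/2)/(15/4)=-26
back: M2=-26
back: M1=39/2−1/4·-26=26
M: M0=0, M1=26, M2=-26, M3=0
seg 0: a=4, c=M0/2=0, d=(M1−M0)/(6·1)=13/3, b=Δ0−h0·(2M0+M1)/6=-31/3
seg 1: a=-2, c=M1/2=13, d=(M2−M1)/(6·1)=-26/3, b=Δ1−h1·(2M1+M2)/6=8/3
seg 2: a=5, c=M2/2=-13, d=(M3−M2)/(6·1)=13/3, b=Δ2−h2·(2M2+M3)/6=8/3
t_q=5/2 → seg 2, τ=1/2; S=5+8/3·τ+-13·τ²+13/3·τ³=29/8

  seg 0: a=4 b=-31/3 c=0 d=13/3
  seg 1: a=-2 b=8/3 c=13 d=-26/3
  seg 2: a=5 b=8/3 c=-13 d=13/3
S(5/2) = 29/8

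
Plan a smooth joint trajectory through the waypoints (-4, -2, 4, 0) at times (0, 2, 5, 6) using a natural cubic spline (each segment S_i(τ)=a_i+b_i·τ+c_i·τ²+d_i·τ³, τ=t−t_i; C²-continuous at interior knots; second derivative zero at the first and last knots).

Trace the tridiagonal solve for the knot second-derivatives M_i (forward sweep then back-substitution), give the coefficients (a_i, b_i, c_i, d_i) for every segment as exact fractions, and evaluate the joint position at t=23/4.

  seg 0: a=-4 b=19/71 c=0 d=13/71
  seg 1: a=-2 b=175/71 c=78/71 d=-89/213
  seg 2: a=4 b=-158/71 c=-189/71 d=63/71
S(23/4) = 5489/4544

Δ: Δ0=1, Δ1=2, Δ2=-4
row 1: diag=10, rhs=6; c'=3/10, d'=3/5
row 2: denom=8−3·3/10=71/10; d'=(-36−3·3/5)/(71/10)=-378/71
back: M2=-378/71
back: M1=3/5−3/10·-378/71=156/71
M: M0=0, M1=156/71, M2=-378/71, M3=0
seg 0: a=-4, c=M0/2=0, d=(M1−M0)/(6·2)=13/71, b=Δ0−h0·(2M0+M1)/6=19/71
seg 1: a=-2, c=M1/2=78/71, d=(M2−M1)/(6·3)=-89/213, b=Δ1−h1·(2M1+M2)/6=175/71
seg 2: a=4, c=M2/2=-189/71, d=(M3−M2)/(6·1)=63/71, b=Δ2−h2·(2M2+M3)/6=-158/71
t_q=23/4 → seg 2, τ=3/4; S=4+-158/71·τ+-189/71·τ²+63/71·τ³=5489/4544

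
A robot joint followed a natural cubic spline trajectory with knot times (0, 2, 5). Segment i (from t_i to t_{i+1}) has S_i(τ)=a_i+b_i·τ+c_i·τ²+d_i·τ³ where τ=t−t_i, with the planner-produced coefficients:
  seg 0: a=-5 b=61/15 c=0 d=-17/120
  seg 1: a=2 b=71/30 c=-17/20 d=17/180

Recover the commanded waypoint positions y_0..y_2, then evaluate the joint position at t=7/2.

y_0=-5 y_1=2 y_2=4
S(7/2) = 633/160

y_0 = S_0(0) = a_0 = -5
y_1 = S_1(0) = a_1 = 2
y_2 = S_1(3) = 4
t_q=7/2 is in segment 1 (τ=3/2); S_1(τ)=633/160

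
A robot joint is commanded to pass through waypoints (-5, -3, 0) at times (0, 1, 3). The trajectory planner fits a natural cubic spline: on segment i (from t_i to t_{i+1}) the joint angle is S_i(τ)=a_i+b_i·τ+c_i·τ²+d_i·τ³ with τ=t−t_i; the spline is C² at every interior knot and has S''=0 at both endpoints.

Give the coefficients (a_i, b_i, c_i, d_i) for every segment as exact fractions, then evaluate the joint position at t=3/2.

Δ: Δ0=2, Δ1=3/2
row 1: diag=6, rhs=-3; c'=1/3, d'=-1/2
back: M1=-1/2
M: M0=0, M1=-1/2, M2=0
seg 0: a=-5, c=M0/2=0, d=(M1−M0)/(6·1)=-1/12, b=Δ0−h0·(2M0+M1)/6=25/12
seg 1: a=-3, c=M1/2=-1/4, d=(M2−M1)/(6·2)=1/24, b=Δ1−h1·(2M1+M2)/6=11/6
t_q=3/2 → seg 1, τ=1/2; S=-3+11/6·τ+-1/4·τ²+1/24·τ³=-137/64

  seg 0: a=-5 b=25/12 c=0 d=-1/12
  seg 1: a=-3 b=11/6 c=-1/4 d=1/24
S(3/2) = -137/64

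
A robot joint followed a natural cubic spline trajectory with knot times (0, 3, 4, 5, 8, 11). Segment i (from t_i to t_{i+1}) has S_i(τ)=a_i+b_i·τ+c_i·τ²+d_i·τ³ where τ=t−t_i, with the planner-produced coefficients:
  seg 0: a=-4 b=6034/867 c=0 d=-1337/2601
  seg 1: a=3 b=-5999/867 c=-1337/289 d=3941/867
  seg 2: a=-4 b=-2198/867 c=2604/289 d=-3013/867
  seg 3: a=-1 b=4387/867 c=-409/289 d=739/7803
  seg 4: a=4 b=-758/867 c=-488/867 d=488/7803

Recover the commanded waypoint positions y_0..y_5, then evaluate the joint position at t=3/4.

y_0=-4 y_1=3 y_2=-4 y_3=-1 y_4=4 y_5=-2
S(3/4) = 18549/18496

y_0 = S_0(0) = a_0 = -4
y_1 = S_1(0) = a_1 = 3
y_2 = S_2(0) = a_2 = -4
y_3 = S_3(0) = a_3 = -1
y_4 = S_4(0) = a_4 = 4
y_5 = S_4(3) = -2
t_q=3/4 is in segment 0 (τ=3/4); S_0(τ)=18549/18496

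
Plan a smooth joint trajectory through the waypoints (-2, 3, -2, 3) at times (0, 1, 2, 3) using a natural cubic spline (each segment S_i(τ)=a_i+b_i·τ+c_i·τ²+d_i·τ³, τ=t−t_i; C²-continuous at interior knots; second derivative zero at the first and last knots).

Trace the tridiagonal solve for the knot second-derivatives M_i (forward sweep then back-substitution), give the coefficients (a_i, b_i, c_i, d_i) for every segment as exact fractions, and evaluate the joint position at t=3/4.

Δ: Δ0=5, Δ1=-5, Δ2=5
row 1: diag=4, rhs=-60; c'=1/4, d'=-15
row 2: denom=4−1·1/4=15/4; d'=(60−1·-15)/(15/4)=20
back: M2=20
back: M1=-15−1/4·20=-20
M: M0=0, M1=-20, M2=20, M3=0
seg 0: a=-2, c=M0/2=0, d=(M1−M0)/(6·1)=-10/3, b=Δ0−h0·(2M0+M1)/6=25/3
seg 1: a=3, c=M1/2=-10, d=(M2−M1)/(6·1)=20/3, b=Δ1−h1·(2M1+M2)/6=-5/3
seg 2: a=-2, c=M2/2=10, d=(M3−M2)/(6·1)=-10/3, b=Δ2−h2·(2M2+M3)/6=-5/3
t_q=3/4 → seg 0, τ=3/4; S=-2+25/3·τ+0·τ²+-10/3·τ³=91/32

  seg 0: a=-2 b=25/3 c=0 d=-10/3
  seg 1: a=3 b=-5/3 c=-10 d=20/3
  seg 2: a=-2 b=-5/3 c=10 d=-10/3
S(3/4) = 91/32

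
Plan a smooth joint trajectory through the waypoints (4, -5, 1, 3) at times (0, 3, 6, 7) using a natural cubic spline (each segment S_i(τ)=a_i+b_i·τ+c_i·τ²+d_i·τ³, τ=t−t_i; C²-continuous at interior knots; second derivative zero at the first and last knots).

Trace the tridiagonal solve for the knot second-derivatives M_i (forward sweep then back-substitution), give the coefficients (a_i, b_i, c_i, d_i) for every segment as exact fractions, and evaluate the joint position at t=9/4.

  seg 0: a=4 b=-127/29 c=0 d=40/261
  seg 1: a=-5 b=-7/29 c=40/29 d=-55/261
  seg 2: a=1 b=68/29 c=-15/29 d=5/29
S(9/4) = -953/232

Δ: Δ0=-3, Δ1=2, Δ2=2
row 1: diag=12, rhs=30; c'=1/4, d'=5/2
row 2: denom=8−3·1/4=29/4; d'=(0−3·5/2)/(29/4)=-30/29
back: M2=-30/29
back: M1=5/2−1/4·-30/29=80/29
M: M0=0, M1=80/29, M2=-30/29, M3=0
seg 0: a=4, c=M0/2=0, d=(M1−M0)/(6·3)=40/261, b=Δ0−h0·(2M0+M1)/6=-127/29
seg 1: a=-5, c=M1/2=40/29, d=(M2−M1)/(6·3)=-55/261, b=Δ1−h1·(2M1+M2)/6=-7/29
seg 2: a=1, c=M2/2=-15/29, d=(M3−M2)/(6·1)=5/29, b=Δ2−h2·(2M2+M3)/6=68/29
t_q=9/4 → seg 0, τ=9/4; S=4+-127/29·τ+0·τ²+40/261·τ³=-953/232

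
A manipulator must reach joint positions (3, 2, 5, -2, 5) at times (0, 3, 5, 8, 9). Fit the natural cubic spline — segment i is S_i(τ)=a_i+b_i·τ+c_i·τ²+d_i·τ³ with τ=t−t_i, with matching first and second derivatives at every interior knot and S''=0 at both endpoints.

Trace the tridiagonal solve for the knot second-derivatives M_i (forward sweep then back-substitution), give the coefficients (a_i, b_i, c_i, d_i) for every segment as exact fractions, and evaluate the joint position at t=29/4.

Δ: Δ0=-1/3, Δ1=3/2, Δ2=-7/3, Δ3=7
row 1: diag=10, rhs=11; c'=1/5, d'=11/10
row 2: denom=10−2·1/5=48/5; d'=(-23−2·11/10)/(48/5)=-21/8
row 3: denom=8−3·5/16=113/16; d'=(56−3·-21/8)/(113/16)=1022/113
back: M3=1022/113
back: M2=-21/8−5/16·1022/113=-616/113
back: M1=11/10−1/5·-616/113=495/226
M: M0=0, M1=495/226, M2=-616/113, M3=1022/113, M4=0
seg 0: a=3, c=M0/2=0, d=(M1−M0)/(6·3)=55/452, b=Δ0−h0·(2M0+M1)/6=-1937/1356
seg 1: a=2, c=M1/2=495/452, d=(M2−M1)/(6·2)=-1727/2712, b=Δ1−h1·(2M1+M2)/6=1259/678
seg 2: a=5, c=M2/2=-308/113, d=(M3−M2)/(6·3)=91/113, b=Δ2−h2·(2M2+M3)/6=-476/339
seg 3: a=-2, c=M3/2=511/113, d=(M4−M3)/(6·1)=-511/339, b=Δ3−h3·(2M3+M4)/6=1351/339
t_q=29/4 → seg 2, τ=9/4; S=5+-476/339·τ+-308/113·τ²+91/113·τ³=-20141/7232

  seg 0: a=3 b=-1937/1356 c=0 d=55/452
  seg 1: a=2 b=1259/678 c=495/452 d=-1727/2712
  seg 2: a=5 b=-476/339 c=-308/113 d=91/113
  seg 3: a=-2 b=1351/339 c=511/113 d=-511/339
S(29/4) = -20141/7232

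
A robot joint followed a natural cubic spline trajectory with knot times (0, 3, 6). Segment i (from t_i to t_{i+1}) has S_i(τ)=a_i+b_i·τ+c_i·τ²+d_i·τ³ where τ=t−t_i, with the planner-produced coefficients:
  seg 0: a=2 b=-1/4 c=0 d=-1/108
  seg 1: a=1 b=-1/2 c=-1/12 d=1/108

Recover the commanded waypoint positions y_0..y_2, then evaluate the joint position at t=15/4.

y_0=2 y_1=1 y_2=-1
S(15/4) = 149/256

y_0 = S_0(0) = a_0 = 2
y_1 = S_1(0) = a_1 = 1
y_2 = S_1(3) = -1
t_q=15/4 is in segment 1 (τ=3/4); S_1(τ)=149/256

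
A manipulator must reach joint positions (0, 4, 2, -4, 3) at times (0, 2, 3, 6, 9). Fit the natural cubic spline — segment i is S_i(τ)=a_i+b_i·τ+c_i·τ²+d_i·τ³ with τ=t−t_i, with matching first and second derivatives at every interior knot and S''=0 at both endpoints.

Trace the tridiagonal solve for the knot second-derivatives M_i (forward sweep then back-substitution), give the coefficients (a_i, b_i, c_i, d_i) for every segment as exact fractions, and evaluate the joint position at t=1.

Δ: Δ0=2, Δ1=-2, Δ2=-2, Δ3=7/3
row 1: diag=6, rhs=-24; c'=1/6, d'=-4
row 2: denom=8−1·1/6=47/6; d'=(0−1·-4)/(47/6)=24/47
row 3: denom=12−3·18/47=510/47; d'=(26−3·24/47)/(510/47)=115/51
back: M3=115/51
back: M2=24/47−18/47·115/51=-6/17
back: M1=-4−1/6·-6/17=-67/17
M: M0=0, M1=-67/17, M2=-6/17, M3=115/51, M4=0
seg 0: a=0, c=M0/2=0, d=(M1−M0)/(6·2)=-67/204, b=Δ0−h0·(2M0+M1)/6=169/51
seg 1: a=4, c=M1/2=-67/34, d=(M2−M1)/(6·1)=61/102, b=Δ1−h1·(2M1+M2)/6=-32/51
seg 2: a=2, c=M2/2=-3/17, d=(M3−M2)/(6·3)=133/918, b=Δ2−h2·(2M2+M3)/6=-283/102
seg 3: a=-4, c=M3/2=115/102, d=(M4−M3)/(6·3)=-115/918, b=Δ3−h3·(2M3+M4)/6=4/51
t_q=1 → seg 0, τ=1; S=0+169/51·τ+0·τ²+-67/204·τ³=203/68

  seg 0: a=0 b=169/51 c=0 d=-67/204
  seg 1: a=4 b=-32/51 c=-67/34 d=61/102
  seg 2: a=2 b=-283/102 c=-3/17 d=133/918
  seg 3: a=-4 b=4/51 c=115/102 d=-115/918
S(1) = 203/68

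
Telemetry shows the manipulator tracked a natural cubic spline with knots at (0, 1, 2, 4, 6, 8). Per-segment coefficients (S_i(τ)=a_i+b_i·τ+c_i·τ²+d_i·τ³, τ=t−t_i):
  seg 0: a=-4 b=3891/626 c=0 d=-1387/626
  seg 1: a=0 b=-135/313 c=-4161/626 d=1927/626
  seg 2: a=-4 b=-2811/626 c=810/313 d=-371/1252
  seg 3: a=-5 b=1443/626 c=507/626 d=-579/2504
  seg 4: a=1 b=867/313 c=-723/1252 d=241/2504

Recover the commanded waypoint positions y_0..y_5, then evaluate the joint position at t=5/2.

y_0=-4 y_1=0 y_2=-4 y_3=-5 y_4=1 y_5=5
S(5/2) = -56443/10016

y_0 = S_0(0) = a_0 = -4
y_1 = S_1(0) = a_1 = 0
y_2 = S_2(0) = a_2 = -4
y_3 = S_3(0) = a_3 = -5
y_4 = S_4(0) = a_4 = 1
y_5 = S_4(2) = 5
t_q=5/2 is in segment 2 (τ=1/2); S_2(τ)=-56443/10016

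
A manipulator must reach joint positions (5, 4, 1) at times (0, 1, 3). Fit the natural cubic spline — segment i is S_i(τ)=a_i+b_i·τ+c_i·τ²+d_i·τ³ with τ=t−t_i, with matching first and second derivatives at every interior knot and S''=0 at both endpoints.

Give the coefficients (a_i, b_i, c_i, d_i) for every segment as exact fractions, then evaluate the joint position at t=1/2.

  seg 0: a=5 b=-11/12 c=0 d=-1/12
  seg 1: a=4 b=-7/6 c=-1/4 d=1/24
S(1/2) = 145/32

Δ: Δ0=-1, Δ1=-3/2
row 1: diag=6, rhs=-3; c'=1/3, d'=-1/2
back: M1=-1/2
M: M0=0, M1=-1/2, M2=0
seg 0: a=5, c=M0/2=0, d=(M1−M0)/(6·1)=-1/12, b=Δ0−h0·(2M0+M1)/6=-11/12
seg 1: a=4, c=M1/2=-1/4, d=(M2−M1)/(6·2)=1/24, b=Δ1−h1·(2M1+M2)/6=-7/6
t_q=1/2 → seg 0, τ=1/2; S=5+-11/12·τ+0·τ²+-1/12·τ³=145/32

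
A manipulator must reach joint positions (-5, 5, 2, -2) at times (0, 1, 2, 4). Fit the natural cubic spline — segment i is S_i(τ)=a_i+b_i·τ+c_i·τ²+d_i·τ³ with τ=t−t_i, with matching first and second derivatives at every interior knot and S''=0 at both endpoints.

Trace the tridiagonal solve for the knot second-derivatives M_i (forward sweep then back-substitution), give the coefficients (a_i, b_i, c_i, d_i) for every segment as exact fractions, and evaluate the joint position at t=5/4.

  seg 0: a=-5 b=309/23 c=0 d=-79/23
  seg 1: a=5 b=72/23 c=-237/23 d=96/23
  seg 2: a=2 b=-114/23 c=51/23 d=-17/46
S(5/4) = 1915/368

Δ: Δ0=10, Δ1=-3, Δ2=-2
row 1: diag=4, rhs=-78; c'=1/4, d'=-39/2
row 2: denom=6−1·1/4=23/4; d'=(6−1·-39/2)/(23/4)=102/23
back: M2=102/23
back: M1=-39/2−1/4·102/23=-474/23
M: M0=0, M1=-474/23, M2=102/23, M3=0
seg 0: a=-5, c=M0/2=0, d=(M1−M0)/(6·1)=-79/23, b=Δ0−h0·(2M0+M1)/6=309/23
seg 1: a=5, c=M1/2=-237/23, d=(M2−M1)/(6·1)=96/23, b=Δ1−h1·(2M1+M2)/6=72/23
seg 2: a=2, c=M2/2=51/23, d=(M3−M2)/(6·2)=-17/46, b=Δ2−h2·(2M2+M3)/6=-114/23
t_q=5/4 → seg 1, τ=1/4; S=5+72/23·τ+-237/23·τ²+96/23·τ³=1915/368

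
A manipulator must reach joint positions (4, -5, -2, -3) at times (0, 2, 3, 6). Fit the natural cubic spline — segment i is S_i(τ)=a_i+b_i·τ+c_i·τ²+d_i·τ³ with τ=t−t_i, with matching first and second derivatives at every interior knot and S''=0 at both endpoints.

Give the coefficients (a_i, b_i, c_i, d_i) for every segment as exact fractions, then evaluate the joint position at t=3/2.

Δ: Δ0=-9/2, Δ1=3, Δ2=-1/3
row 1: diag=6, rhs=45; c'=1/6, d'=15/2
row 2: denom=8−1·1/6=47/6; d'=(-20−1·15/2)/(47/6)=-165/47
back: M2=-165/47
back: M1=15/2−1/6·-165/47=380/47
M: M0=0, M1=380/47, M2=-165/47, M3=0
seg 0: a=4, c=M0/2=0, d=(M1−M0)/(6·2)=95/141, b=Δ0−h0·(2M0+M1)/6=-2029/282
seg 1: a=-5, c=M1/2=190/47, d=(M2−M1)/(6·1)=-545/282, b=Δ1−h1·(2M1+M2)/6=251/282
seg 2: a=-2, c=M2/2=-165/94, d=(M3−M2)/(6·3)=55/282, b=Δ2−h2·(2M2+M3)/6=448/141
t_q=3/2 → seg 0, τ=3/2; S=4+-2029/282·τ+0·τ²+95/141·τ³=-1699/376

  seg 0: a=4 b=-2029/282 c=0 d=95/141
  seg 1: a=-5 b=251/282 c=190/47 d=-545/282
  seg 2: a=-2 b=448/141 c=-165/94 d=55/282
S(3/2) = -1699/376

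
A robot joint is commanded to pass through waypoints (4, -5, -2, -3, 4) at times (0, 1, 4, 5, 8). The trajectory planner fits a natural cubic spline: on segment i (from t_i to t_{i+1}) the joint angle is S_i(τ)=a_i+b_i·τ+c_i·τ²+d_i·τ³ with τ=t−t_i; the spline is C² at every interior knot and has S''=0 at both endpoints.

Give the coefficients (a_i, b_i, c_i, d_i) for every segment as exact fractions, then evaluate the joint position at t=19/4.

  seg 0: a=4 b=-286/27 c=0 d=43/27
  seg 1: a=-5 b=-157/27 c=43/9 d=-203/243
  seg 2: a=-2 b=8/27 c=-74/27 d=13/9
  seg 3: a=-3 b=-23/27 c=43/27 d=-43/243
S(19/4) = -1561/576

Δ: Δ0=-9, Δ1=1, Δ2=-1, Δ3=7/3
row 1: diag=8, rhs=60; c'=3/8, d'=15/2
row 2: denom=8−3·3/8=55/8; d'=(-12−3·15/2)/(55/8)=-276/55
row 3: denom=8−1·8/55=432/55; d'=(20−1·-276/55)/(432/55)=86/27
back: M3=86/27
back: M2=-276/55−8/55·86/27=-148/27
back: M1=15/2−3/8·-148/27=86/9
M: M0=0, M1=86/9, M2=-148/27, M3=86/27, M4=0
seg 0: a=4, c=M0/2=0, d=(M1−M0)/(6·1)=43/27, b=Δ0−h0·(2M0+M1)/6=-286/27
seg 1: a=-5, c=M1/2=43/9, d=(M2−M1)/(6·3)=-203/243, b=Δ1−h1·(2M1+M2)/6=-157/27
seg 2: a=-2, c=M2/2=-74/27, d=(M3−M2)/(6·1)=13/9, b=Δ2−h2·(2M2+M3)/6=8/27
seg 3: a=-3, c=M3/2=43/27, d=(M4−M3)/(6·3)=-43/243, b=Δ3−h3·(2M3+M4)/6=-23/27
t_q=19/4 → seg 2, τ=3/4; S=-2+8/27·τ+-74/27·τ²+13/9·τ³=-1561/576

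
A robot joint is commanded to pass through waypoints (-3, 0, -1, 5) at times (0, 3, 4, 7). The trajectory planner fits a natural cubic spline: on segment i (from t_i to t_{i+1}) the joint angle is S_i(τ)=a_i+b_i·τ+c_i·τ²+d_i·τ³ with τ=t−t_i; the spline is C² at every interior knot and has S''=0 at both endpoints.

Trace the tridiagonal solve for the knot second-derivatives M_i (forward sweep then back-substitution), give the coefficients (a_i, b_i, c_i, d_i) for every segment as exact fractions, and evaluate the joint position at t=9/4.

  seg 0: a=-3 b=40/21 c=0 d=-19/189
  seg 1: a=0 b=-17/21 c=-19/21 d=5/7
  seg 2: a=-1 b=-10/21 c=26/21 d=-26/189
S(9/4) = 9/64

Δ: Δ0=1, Δ1=-1, Δ2=2
row 1: diag=8, rhs=-12; c'=1/8, d'=-3/2
row 2: denom=8−1·1/8=63/8; d'=(18−1·-3/2)/(63/8)=52/21
back: M2=52/21
back: M1=-3/2−1/8·52/21=-38/21
M: M0=0, M1=-38/21, M2=52/21, M3=0
seg 0: a=-3, c=M0/2=0, d=(M1−M0)/(6·3)=-19/189, b=Δ0−h0·(2M0+M1)/6=40/21
seg 1: a=0, c=M1/2=-19/21, d=(M2−M1)/(6·1)=5/7, b=Δ1−h1·(2M1+M2)/6=-17/21
seg 2: a=-1, c=M2/2=26/21, d=(M3−M2)/(6·3)=-26/189, b=Δ2−h2·(2M2+M3)/6=-10/21
t_q=9/4 → seg 0, τ=9/4; S=-3+40/21·τ+0·τ²+-19/189·τ³=9/64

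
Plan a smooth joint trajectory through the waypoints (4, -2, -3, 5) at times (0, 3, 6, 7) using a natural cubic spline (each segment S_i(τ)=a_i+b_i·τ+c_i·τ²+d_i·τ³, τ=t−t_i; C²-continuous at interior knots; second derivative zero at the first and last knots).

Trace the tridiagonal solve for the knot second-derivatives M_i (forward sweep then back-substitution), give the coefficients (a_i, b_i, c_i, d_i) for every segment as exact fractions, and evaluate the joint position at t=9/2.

Δ: Δ0=-2, Δ1=-1/3, Δ2=8
row 1: diag=12, rhs=10; c'=1/4, d'=5/6
row 2: denom=8−3·1/4=29/4; d'=(50−3·5/6)/(29/4)=190/29
back: M2=190/29
back: M1=5/6−1/4·190/29=-70/87
M: M0=0, M1=-70/87, M2=190/29, M3=0
seg 0: a=4, c=M0/2=0, d=(M1−M0)/(6·3)=-35/783, b=Δ0−h0·(2M0+M1)/6=-139/87
seg 1: a=-2, c=M1/2=-35/87, d=(M2−M1)/(6·3)=320/783, b=Δ1−h1·(2M1+M2)/6=-244/87
seg 2: a=-3, c=M2/2=95/29, d=(M3−M2)/(6·1)=-95/87, b=Δ2−h2·(2M2+M3)/6=506/87
t_q=9/2 → seg 1, τ=3/2; S=-2+-244/87·τ+-35/87·τ²+320/783·τ³=-665/116

  seg 0: a=4 b=-139/87 c=0 d=-35/783
  seg 1: a=-2 b=-244/87 c=-35/87 d=320/783
  seg 2: a=-3 b=506/87 c=95/29 d=-95/87
S(9/2) = -665/116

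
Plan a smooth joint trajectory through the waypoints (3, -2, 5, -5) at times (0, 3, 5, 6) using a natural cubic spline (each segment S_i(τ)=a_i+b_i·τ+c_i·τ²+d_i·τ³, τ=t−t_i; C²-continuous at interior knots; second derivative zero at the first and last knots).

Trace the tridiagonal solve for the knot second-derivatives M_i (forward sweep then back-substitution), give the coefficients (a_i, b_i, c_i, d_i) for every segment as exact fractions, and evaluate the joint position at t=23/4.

  seg 0: a=3 b=-401/84 c=0 d=29/84
  seg 1: a=-2 b=191/42 c=87/28 d=-305/168
  seg 2: a=5 b=-101/21 c=-109/14 d=109/42
S(23/4) = -1695/896

Δ: Δ0=-5/3, Δ1=7/2, Δ2=-10
row 1: diag=10, rhs=31; c'=1/5, d'=31/10
row 2: denom=6−2·1/5=28/5; d'=(-81−2·31/10)/(28/5)=-109/7
back: M2=-109/7
back: M1=31/10−1/5·-109/7=87/14
M: M0=0, M1=87/14, M2=-109/7, M3=0
seg 0: a=3, c=M0/2=0, d=(M1−M0)/(6·3)=29/84, b=Δ0−h0·(2M0+M1)/6=-401/84
seg 1: a=-2, c=M1/2=87/28, d=(M2−M1)/(6·2)=-305/168, b=Δ1−h1·(2M1+M2)/6=191/42
seg 2: a=5, c=M2/2=-109/14, d=(M3−M2)/(6·1)=109/42, b=Δ2−h2·(2M2+M3)/6=-101/21
t_q=23/4 → seg 2, τ=3/4; S=5+-101/21·τ+-109/14·τ²+109/42·τ³=-1695/896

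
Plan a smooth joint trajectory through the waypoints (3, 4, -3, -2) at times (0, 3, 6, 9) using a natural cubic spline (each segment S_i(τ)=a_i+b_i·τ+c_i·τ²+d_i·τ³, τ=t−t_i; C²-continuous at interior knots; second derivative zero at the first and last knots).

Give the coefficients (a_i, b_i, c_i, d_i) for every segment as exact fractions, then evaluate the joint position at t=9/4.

  seg 0: a=3 b=11/9 c=0 d=-8/81
  seg 1: a=4 b=-13/9 c=-8/9 d=16/81
  seg 2: a=-3 b=-13/9 c=8/9 d=-8/81
S(9/4) = 37/8

Δ: Δ0=1/3, Δ1=-7/3, Δ2=1/3
row 1: diag=12, rhs=-16; c'=1/4, d'=-4/3
row 2: denom=12−3·1/4=45/4; d'=(16−3·-4/3)/(45/4)=16/9
back: M2=16/9
back: M1=-4/3−1/4·16/9=-16/9
M: M0=0, M1=-16/9, M2=16/9, M3=0
seg 0: a=3, c=M0/2=0, d=(M1−M0)/(6·3)=-8/81, b=Δ0−h0·(2M0+M1)/6=11/9
seg 1: a=4, c=M1/2=-8/9, d=(M2−M1)/(6·3)=16/81, b=Δ1−h1·(2M1+M2)/6=-13/9
seg 2: a=-3, c=M2/2=8/9, d=(M3−M2)/(6·3)=-8/81, b=Δ2−h2·(2M2+M3)/6=-13/9
t_q=9/4 → seg 0, τ=9/4; S=3+11/9·τ+0·τ²+-8/81·τ³=37/8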